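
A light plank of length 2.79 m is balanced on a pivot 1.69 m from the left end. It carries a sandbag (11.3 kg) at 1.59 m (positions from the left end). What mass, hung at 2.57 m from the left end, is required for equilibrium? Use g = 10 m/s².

Taking torques about the pivot (at 1.69 m from the left end):
Sandbag: 11.3 × 10 = 113 N down at 1.59 m → arm 0.1 m, τ = 113 × 0.1 = 11.3 N·m counterclockwise.
Net moment of known loads = 11.3 N·m counterclockwise.
An unknown mass m at 2.57 m has arm 0.88 m; its moment is m·g·0.88 clockwise.
For rotational equilibrium, m × 10 × 0.88 = 11.3, so m = 11.3 / (10 × 0.88) = 1.28 kg.

m ≈ 1.28 kg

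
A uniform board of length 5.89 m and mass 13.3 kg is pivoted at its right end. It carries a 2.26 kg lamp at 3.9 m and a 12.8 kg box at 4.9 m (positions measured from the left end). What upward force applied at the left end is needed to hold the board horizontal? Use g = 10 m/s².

About the right end:
Beam weight: 13.3 × 10 = 133 N down at 2.945 m → arm 2.945 m, τ = 133 × 2.945 = 391.7 N·m counterclockwise.
Lamp: 2.26 × 10 = 22.6 N down at 3.9 m → arm 1.99 m, τ = 22.6 × 1.99 = 44.97 N·m counterclockwise.
Box: 12.8 × 10 = 128 N down at 4.9 m → arm 0.99 m, τ = 128 × 0.99 = 126.7 N·m counterclockwise.
Net moment of the loads = 563.4 N·m counterclockwise.
The upward force F acts at the left end, arm 5.89 m, giving F × 5.89 clockwise.
For rotational equilibrium, F × 5.89 = 563.4, so F = 563.4 / 5.89 = 95.7 N.

F ≈ 95.7 N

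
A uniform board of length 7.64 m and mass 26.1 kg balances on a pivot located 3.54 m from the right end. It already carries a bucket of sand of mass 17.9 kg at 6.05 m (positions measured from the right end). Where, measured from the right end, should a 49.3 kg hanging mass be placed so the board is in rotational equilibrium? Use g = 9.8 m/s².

Take moments about the pivot (at 3.54 m from the right end).
Beam weight: 26.1 × 9.8 = 255.8 N down at 3.82 m → arm 0.28 m, τ = 255.8 × 0.28 = 71.62 N·m counterclockwise.
Bucket of sand: 17.9 × 9.8 = 175.4 N down at 6.05 m → arm 2.51 m, τ = 175.4 × 2.51 = 440.3 N·m counterclockwise.
Net moment of existing loads = 511.9 N·m counterclockwise.
The hanging mass weighs 49.3 × 9.8 = 483.1 N and must supply an equal clockwise moment, so its lever arm about the pivot is 511.9 / 483.1 = 1.06 m.
That puts it at 3.54 − 1.06 = 2.48 m from the right end.

x ≈ 2.48 m from the right end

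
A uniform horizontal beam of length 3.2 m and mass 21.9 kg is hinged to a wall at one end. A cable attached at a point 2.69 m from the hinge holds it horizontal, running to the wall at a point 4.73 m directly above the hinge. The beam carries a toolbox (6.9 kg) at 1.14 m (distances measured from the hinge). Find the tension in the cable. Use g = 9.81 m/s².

Take moments about the hinge.
Beam weight: 21.9 × 9.81 = 214.8 N down at 1.6 m → arm 1.6 m, τ = 214.8 × 1.6 = 343.7 N·m clockwise.
Toolbox: 6.9 × 9.81 = 67.69 N down at 1.14 m → arm 1.14 m, τ = 67.69 × 1.14 = 77.17 N·m clockwise.
Total clockwise load moment = 420.9 N·m.
The cable tension T acts at 2.69 m; only its component perpendicular to the beam, T sinθ, produces torque. sinθ = h/√(h²+d²) = 4.73/√(4.73²+2.69²) = 0.8693.
Setting net torque to zero: T × 2.69 × 0.8693 = 420.9 → T = 420.9 / 2.338 = 180 N.

T ≈ 180 N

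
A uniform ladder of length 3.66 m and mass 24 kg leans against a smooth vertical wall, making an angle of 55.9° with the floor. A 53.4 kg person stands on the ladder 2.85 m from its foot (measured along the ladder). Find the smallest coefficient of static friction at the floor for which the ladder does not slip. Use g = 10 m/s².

Choose the foot of the ladder as the axis so the floor normal and friction both act there and drop out.
Ladder weight 24×10 = 240 N acts at 1.83 m along the ladder; its horizontal arm is 1.83·cos55.9° = 1.026 m → τ = 246.2 N·m clockwise.
Person: 53.4×10 = 534 N at 2.85 m → arm 1.598 m → τ = 853.3 N·m clockwise.
Wall normal N acts horizontally at the top; its moment arm is the height L sinθ = 3.66·sin55.9° = 3.031 m, counterclockwise.
Στ = 0 ⇒ N × 3.031 = 1100 ⇒ N = 362.9 N.
ΣFx = 0 ⇒ f = N_wall = 362.9 N. ΣFy = 0 ⇒ N_floor = 774 N.
μ_min = f / N_floor = 362.9 / 774 = 0.469.

μ_min ≈ 0.469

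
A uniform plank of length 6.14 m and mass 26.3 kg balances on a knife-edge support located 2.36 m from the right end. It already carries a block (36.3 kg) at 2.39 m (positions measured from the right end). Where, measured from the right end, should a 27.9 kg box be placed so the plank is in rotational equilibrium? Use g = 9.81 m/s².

x ≈ 1.65 m from the right end

Take moments about the knife-edge support (at 2.36 m from the right end).
Beam weight: 26.3 × 9.81 = 258 N down at 3.07 m → arm 0.71 m, τ = 258 × 0.71 = 183.2 N·m counterclockwise.
Block: 36.3 × 9.81 = 356.1 N down at 2.39 m → arm 0.03 m, τ = 356.1 × 0.03 = 10.68 N·m counterclockwise.
Net moment of existing loads = 193.9 N·m counterclockwise.
The box weighs 27.9 × 9.81 = 273.7 N and must supply an equal clockwise moment, so its lever arm about the knife-edge support is 193.9 / 273.7 = 0.708 m.
That puts it at 2.36 − 0.708 = 1.65 m from the right end.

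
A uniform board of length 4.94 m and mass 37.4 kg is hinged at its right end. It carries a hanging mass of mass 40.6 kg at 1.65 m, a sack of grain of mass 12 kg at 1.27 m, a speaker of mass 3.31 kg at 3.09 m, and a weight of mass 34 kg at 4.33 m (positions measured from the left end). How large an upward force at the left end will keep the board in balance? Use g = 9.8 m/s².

Sum moments about the right end (the unknown pivot reaction has zero arm there).
Beam weight: 37.4 × 9.8 = 366.5 N down at 2.47 m → arm 2.47 m, τ = 366.5 × 2.47 = 905.3 N·m counterclockwise.
Hanging mass: 40.6 × 9.8 = 397.9 N down at 1.65 m → arm 3.29 m, τ = 397.9 × 3.29 = 1309 N·m counterclockwise.
Sack of grain: 12 × 9.8 = 117.6 N down at 1.27 m → arm 3.67 m, τ = 117.6 × 3.67 = 431.6 N·m counterclockwise.
Speaker: 3.31 × 9.8 = 32.44 N down at 3.09 m → arm 1.85 m, τ = 32.44 × 1.85 = 60.01 N·m counterclockwise.
Weight: 34 × 9.8 = 333.2 N down at 4.33 m → arm 0.61 m, τ = 333.2 × 0.61 = 203.3 N·m counterclockwise.
Net moment of the loads = 2909 N·m counterclockwise.
The upward force F acts at the left end, arm 4.94 m, giving F × 4.94 clockwise.
Setting net torque to zero: F × 4.94 = 2909 → F = 2909 / 4.94 = 589 N.

F ≈ 589 N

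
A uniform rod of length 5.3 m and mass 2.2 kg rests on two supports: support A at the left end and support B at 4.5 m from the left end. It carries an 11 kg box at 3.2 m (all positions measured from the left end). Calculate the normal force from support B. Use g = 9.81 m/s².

About support A:
Beam weight: 2.2 × 9.81 = 21.58 N down at 2.65 m → arm 2.65 m, τ = 21.58 × 2.65 = 57.19 N·m clockwise.
Box: 11 × 9.81 = 107.9 N down at 3.2 m → arm 3.2 m, τ = 107.9 × 3.2 = 345.3 N·m clockwise.
Net load moment about support A = 402.5 N·m clockwise.
Reaction R at support B is upward at 4.5 m, arm 4.5 m → moment R × 4.5 counterclockwise.
Balancing moments: R × 4.5 = 402.5, giving R = 89.4 N.

R_B ≈ 89.4 N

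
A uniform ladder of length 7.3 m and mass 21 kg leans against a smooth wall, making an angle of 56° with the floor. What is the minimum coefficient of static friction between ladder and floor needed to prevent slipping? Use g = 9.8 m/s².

μ_min ≈ 0.337

Sum moments about the foot of the ladder (the floor normal and friction both act there and drop out).
Ladder weight 21×9.8 = 205.8 N acts at 3.65 m along the ladder; its horizontal arm is 3.65·cos56° = 2.041 m → τ = 420 N·m clockwise.
Wall normal N acts horizontally at the top; its moment arm is the height L sinθ = 7.3·sin56° = 6.052 m, counterclockwise.
Setting net torque to zero: N × 6.052 = 420 → N = 69.4 N.
ΣFx = 0 ⇒ f = N_wall = 69.4 N. ΣFy = 0 ⇒ N_floor = 205.8 N.
μ_min = f / N_floor = 69.4 / 205.8 = 0.337.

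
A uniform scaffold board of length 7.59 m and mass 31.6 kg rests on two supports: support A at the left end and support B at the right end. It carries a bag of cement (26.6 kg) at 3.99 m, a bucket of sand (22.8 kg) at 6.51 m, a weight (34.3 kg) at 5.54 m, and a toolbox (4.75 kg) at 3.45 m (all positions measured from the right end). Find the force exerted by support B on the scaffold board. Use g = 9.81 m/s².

Choose support A as the axis so its reaction then has zero moment arm.
Beam weight: 31.6 × 9.81 = 310 N down at 3.795 m → arm 3.795 m, τ = 310 × 3.795 = 1176 N·m clockwise.
Bag of cement: 26.6 × 9.81 = 260.9 N down at 3.99 m → arm 3.6 m, τ = 260.9 × 3.6 = 939.2 N·m clockwise.
Bucket of sand: 22.8 × 9.81 = 223.7 N down at 6.51 m → arm 1.08 m, τ = 223.7 × 1.08 = 241.6 N·m clockwise.
Weight: 34.3 × 9.81 = 336.5 N down at 5.54 m → arm 2.05 m, τ = 336.5 × 2.05 = 689.8 N·m clockwise.
Toolbox: 4.75 × 9.81 = 46.6 N down at 3.45 m → arm 4.14 m, τ = 46.6 × 4.14 = 192.9 N·m clockwise.
Net load moment about support A = 3239 N·m clockwise.
Reaction R at support B is upward at 0 m, arm 7.59 m → moment R × 7.59 counterclockwise.
Setting net torque to zero: R × 7.59 = 3239 → R = 427 N.

R_B ≈ 427 N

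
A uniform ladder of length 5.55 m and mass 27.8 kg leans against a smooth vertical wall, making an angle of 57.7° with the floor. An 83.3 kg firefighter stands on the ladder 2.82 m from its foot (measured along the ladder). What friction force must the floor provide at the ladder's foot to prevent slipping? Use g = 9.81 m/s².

Take moments about the foot of the ladder.
Ladder weight 27.8×9.81 = 272.7 N acts at 2.775 m along the ladder; its horizontal arm is 2.775·cos57.7° = 1.483 m → τ = 404.4 N·m clockwise.
Firefighter: 83.3×9.81 = 817.2 N at 2.82 m → arm 1.507 m → τ = 1232 N·m clockwise.
Wall normal N acts horizontally at the top; its moment arm is the height L sinθ = 5.55·sin57.7° = 4.691 m, counterclockwise.
Στ = 0 ⇒ N × 4.691 = 1636 ⇒ N = 349 N.
ΣFx = 0: friction at the foot balances the wall's push, so f = N_wall = 349 N.

f ≈ 349 N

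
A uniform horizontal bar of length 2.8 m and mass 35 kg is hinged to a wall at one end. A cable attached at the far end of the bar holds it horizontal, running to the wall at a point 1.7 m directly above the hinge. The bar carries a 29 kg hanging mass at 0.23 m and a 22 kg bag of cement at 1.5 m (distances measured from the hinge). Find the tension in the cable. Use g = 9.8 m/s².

Sum moments about the hinge (the unknown hinge reaction has zero arm there).
Beam weight: 35 × 9.8 = 343 N down at 1.4 m → arm 1.4 m, τ = 343 × 1.4 = 480.2 N·m clockwise.
Hanging mass: 29 × 9.8 = 284.2 N down at 0.23 m → arm 0.23 m, τ = 284.2 × 0.23 = 65.37 N·m clockwise.
Bag of cement: 22 × 9.8 = 215.6 N down at 1.5 m → arm 1.5 m, τ = 215.6 × 1.5 = 323.4 N·m clockwise.
Total clockwise load moment = 869 N·m.
The cable tension T acts at 2.8 m; only its component perpendicular to the bar, T sinθ, produces torque. sinθ = h/√(h²+d²) = 1.7/√(1.7²+2.8²) = 0.519.
Setting net torque to zero: T × 2.8 × 0.519 = 869 → T = 869 / 1.453 = 598 N.

T ≈ 598 N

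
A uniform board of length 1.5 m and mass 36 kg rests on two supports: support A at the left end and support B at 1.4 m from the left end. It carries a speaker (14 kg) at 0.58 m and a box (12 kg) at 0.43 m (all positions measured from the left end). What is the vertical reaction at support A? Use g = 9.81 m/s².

About support B:
Beam weight: 36 × 9.81 = 353.2 N down at 0.75 m → arm 0.65 m, τ = 353.2 × 0.65 = 229.6 N·m counterclockwise.
Speaker: 14 × 9.81 = 137.3 N down at 0.58 m → arm 0.82 m, τ = 137.3 × 0.82 = 112.6 N·m counterclockwise.
Box: 12 × 9.81 = 117.7 N down at 0.43 m → arm 0.97 m, τ = 117.7 × 0.97 = 114.2 N·m counterclockwise.
Net load moment about support B = 456.4 N·m counterclockwise.
Reaction R at support A is upward at 0 m, arm 1.4 m → moment R × 1.4 clockwise.
Setting net torque to zero: R × 1.4 = 456.4 → R = 326 N.

R_A ≈ 326 N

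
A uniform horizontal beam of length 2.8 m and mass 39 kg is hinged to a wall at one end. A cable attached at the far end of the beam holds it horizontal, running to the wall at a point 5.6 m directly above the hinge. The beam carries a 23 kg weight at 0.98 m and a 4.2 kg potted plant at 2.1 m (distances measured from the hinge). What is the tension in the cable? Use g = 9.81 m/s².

Taking torques about the hinge:
Beam weight: 39 × 9.81 = 382.6 N down at 1.4 m → arm 1.4 m, τ = 382.6 × 1.4 = 535.6 N·m clockwise.
Weight: 23 × 9.81 = 225.6 N down at 0.98 m → arm 0.98 m, τ = 225.6 × 0.98 = 221.1 N·m clockwise.
Potted plant: 4.2 × 9.81 = 41.2 N down at 2.1 m → arm 2.1 m, τ = 41.2 × 2.1 = 86.52 N·m clockwise.
Total clockwise load moment = 843.2 N·m.
The cable tension T acts at 2.8 m; only its component perpendicular to the beam, T sinθ, produces torque. sinθ = h/√(h²+d²) = 5.6/√(5.6²+2.8²) = 0.8944.
Στ = 0 ⇒ T × 2.8 × 0.8944 = 843.2 ⇒ T = 843.2 / 2.504 = 337 N.

T ≈ 337 N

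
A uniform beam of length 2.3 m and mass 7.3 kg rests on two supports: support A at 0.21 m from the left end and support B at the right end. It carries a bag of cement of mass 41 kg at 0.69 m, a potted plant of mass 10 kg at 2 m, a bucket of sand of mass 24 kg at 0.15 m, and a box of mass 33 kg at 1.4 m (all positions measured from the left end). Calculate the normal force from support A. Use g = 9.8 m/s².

Taking torques about support B:
Beam weight: 7.3 × 9.8 = 71.54 N down at 1.15 m → arm 1.15 m, τ = 71.54 × 1.15 = 82.27 N·m counterclockwise.
Bag of cement: 41 × 9.8 = 401.8 N down at 0.69 m → arm 1.61 m, τ = 401.8 × 1.61 = 646.9 N·m counterclockwise.
Potted plant: 10 × 9.8 = 98 N down at 2 m → arm 0.3 m, τ = 98 × 0.3 = 29.4 N·m counterclockwise.
Bucket of sand: 24 × 9.8 = 235.2 N down at 0.15 m → arm 2.15 m, τ = 235.2 × 2.15 = 505.7 N·m counterclockwise.
Box: 33 × 9.8 = 323.4 N down at 1.4 m → arm 0.9 m, τ = 323.4 × 0.9 = 291.1 N·m counterclockwise.
Net load moment about support B = 1555 N·m counterclockwise.
Reaction R at support A is upward at 0.21 m, arm 2.09 m → moment R × 2.09 clockwise.
For rotational equilibrium, R × 2.09 = 1555, so R = 744 N.

R_A ≈ 744 N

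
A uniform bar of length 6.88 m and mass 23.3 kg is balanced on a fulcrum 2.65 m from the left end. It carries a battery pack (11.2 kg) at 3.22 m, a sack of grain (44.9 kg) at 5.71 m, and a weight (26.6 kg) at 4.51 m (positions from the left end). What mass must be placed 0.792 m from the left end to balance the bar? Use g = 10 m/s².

m ≈ 114 kg

Taking torques about the fulcrum (at 2.65 m from the left end):
Beam weight: 23.3 × 10 = 233 N down at 3.44 m → arm 0.79 m, τ = 233 × 0.79 = 184.1 N·m clockwise.
Battery pack: 11.2 × 10 = 112 N down at 3.22 m → arm 0.57 m, τ = 112 × 0.57 = 63.84 N·m clockwise.
Sack of grain: 44.9 × 10 = 449 N down at 5.71 m → arm 3.06 m, τ = 449 × 3.06 = 1374 N·m clockwise.
Weight: 26.6 × 10 = 266 N down at 4.51 m → arm 1.86 m, τ = 266 × 1.86 = 494.8 N·m clockwise.
Net moment of known loads = 2117 N·m clockwise.
An unknown mass m at 0.792 m has arm 1.858 m; its moment is m·g·1.858 counterclockwise.
Στ = 0 ⇒ m × 10 × 1.858 = 2117 ⇒ m = 2117 / (10 × 1.858) = 114 kg.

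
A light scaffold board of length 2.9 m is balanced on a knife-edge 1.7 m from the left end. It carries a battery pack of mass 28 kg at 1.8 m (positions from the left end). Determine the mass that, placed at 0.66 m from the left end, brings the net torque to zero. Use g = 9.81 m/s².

m ≈ 2.69 kg

Taking torques about the knife-edge (at 1.7 m from the left end):
Battery pack: 28 × 9.81 = 274.7 N down at 1.8 m → arm 0.1 m, τ = 274.7 × 0.1 = 27.47 N·m clockwise.
Net moment of known loads = 27.47 N·m clockwise.
An unknown mass m at 0.66 m has arm 1.04 m; its moment is m·g·1.04 counterclockwise.
Balancing moments: m × 9.81 × 1.04 = 27.47, giving m = 27.47 / (9.81 × 1.04) = 2.69 kg.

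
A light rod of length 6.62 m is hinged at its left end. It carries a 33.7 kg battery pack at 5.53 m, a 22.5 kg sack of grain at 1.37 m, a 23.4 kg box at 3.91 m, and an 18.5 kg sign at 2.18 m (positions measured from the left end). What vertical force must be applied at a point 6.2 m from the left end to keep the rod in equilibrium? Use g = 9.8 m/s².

Choose the left end as the axis so the unknown pivot reaction has zero arm there.
Battery pack: 33.7 × 9.8 = 330.3 N down at 5.53 m → arm 5.53 m, τ = 330.3 × 5.53 = 1827 N·m clockwise.
Sack of grain: 22.5 × 9.8 = 220.5 N down at 1.37 m → arm 1.37 m, τ = 220.5 × 1.37 = 302.1 N·m clockwise.
Box: 23.4 × 9.8 = 229.3 N down at 3.91 m → arm 3.91 m, τ = 229.3 × 3.91 = 896.6 N·m clockwise.
Sign: 18.5 × 9.8 = 181.3 N down at 2.18 m → arm 2.18 m, τ = 181.3 × 2.18 = 395.2 N·m clockwise.
Net moment of the loads = 3421 N·m clockwise.
The upward force F acts at a point 6.2 m from the left end, arm 6.2 m, giving F × 6.2 counterclockwise.
For rotational equilibrium, F × 6.2 = 3421, so F = 3421 / 6.2 = 552 N.

F ≈ 552 N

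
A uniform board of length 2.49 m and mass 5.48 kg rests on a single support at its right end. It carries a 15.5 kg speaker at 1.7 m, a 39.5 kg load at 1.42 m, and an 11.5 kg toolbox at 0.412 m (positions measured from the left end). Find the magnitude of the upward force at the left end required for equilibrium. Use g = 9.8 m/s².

F ≈ 335 N

Take moments about the right end.
Beam weight: 5.48 × 9.8 = 53.7 N down at 1.245 m → arm 1.245 m, τ = 53.7 × 1.245 = 66.86 N·m counterclockwise.
Speaker: 15.5 × 9.8 = 151.9 N down at 1.7 m → arm 0.79 m, τ = 151.9 × 0.79 = 120 N·m counterclockwise.
Load: 39.5 × 9.8 = 387.1 N down at 1.42 m → arm 1.07 m, τ = 387.1 × 1.07 = 414.2 N·m counterclockwise.
Toolbox: 11.5 × 9.8 = 112.7 N down at 0.412 m → arm 2.078 m, τ = 112.7 × 2.078 = 234.2 N·m counterclockwise.
Net moment of the loads = 835.3 N·m counterclockwise.
The upward force F acts at the left end, arm 2.49 m, giving F × 2.49 clockwise.
For rotational equilibrium, F × 2.49 = 835.3, so F = 835.3 / 2.49 = 335 N.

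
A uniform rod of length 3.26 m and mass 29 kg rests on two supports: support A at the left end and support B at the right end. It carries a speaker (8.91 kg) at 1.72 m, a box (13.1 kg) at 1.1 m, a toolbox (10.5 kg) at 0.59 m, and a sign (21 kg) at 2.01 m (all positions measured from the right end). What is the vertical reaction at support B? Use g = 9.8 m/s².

About support A:
Beam weight: 29 × 9.8 = 284.2 N down at 1.63 m → arm 1.63 m, τ = 284.2 × 1.63 = 463.2 N·m clockwise.
Speaker: 8.91 × 9.8 = 87.32 N down at 1.72 m → arm 1.54 m, τ = 87.32 × 1.54 = 134.5 N·m clockwise.
Box: 13.1 × 9.8 = 128.4 N down at 1.1 m → arm 2.16 m, τ = 128.4 × 2.16 = 277.3 N·m clockwise.
Toolbox: 10.5 × 9.8 = 102.9 N down at 0.59 m → arm 2.67 m, τ = 102.9 × 2.67 = 274.7 N·m clockwise.
Sign: 21 × 9.8 = 205.8 N down at 2.01 m → arm 1.25 m, τ = 205.8 × 1.25 = 257.2 N·m clockwise.
Net load moment about support A = 1407 N·m clockwise.
Reaction R at support B is upward at 0 m, arm 3.26 m → moment R × 3.26 counterclockwise.
Balancing moments: R × 3.26 = 1407, giving R = 432 N.

R_B ≈ 432 N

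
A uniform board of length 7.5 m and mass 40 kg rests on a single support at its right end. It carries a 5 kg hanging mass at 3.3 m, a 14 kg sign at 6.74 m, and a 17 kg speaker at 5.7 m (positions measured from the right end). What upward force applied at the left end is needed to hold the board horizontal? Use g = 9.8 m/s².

F ≈ 467 N

Choose the right end as the axis so the unknown pivot reaction has zero arm there.
Beam weight: 40 × 9.8 = 392 N down at 3.75 m → arm 3.75 m, τ = 392 × 3.75 = 1470 N·m counterclockwise.
Hanging mass: 5 × 9.8 = 49 N down at 3.3 m → arm 3.3 m, τ = 49 × 3.3 = 161.7 N·m counterclockwise.
Sign: 14 × 9.8 = 137.2 N down at 6.74 m → arm 6.74 m, τ = 137.2 × 6.74 = 924.7 N·m counterclockwise.
Speaker: 17 × 9.8 = 166.6 N down at 5.7 m → arm 5.7 m, τ = 166.6 × 5.7 = 949.6 N·m counterclockwise.
Net moment of the loads = 3506 N·m counterclockwise.
The upward force F acts at the left end, arm 7.5 m, giving F × 7.5 clockwise.
Setting net torque to zero: F × 7.5 = 3506 → F = 3506 / 7.5 = 467 N.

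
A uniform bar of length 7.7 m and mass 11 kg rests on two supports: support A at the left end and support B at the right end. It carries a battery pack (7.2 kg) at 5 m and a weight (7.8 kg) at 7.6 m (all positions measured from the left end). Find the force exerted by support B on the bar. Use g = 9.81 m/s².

R_B ≈ 175 N

Take moments about support A.
Beam weight: 11 × 9.81 = 107.9 N down at 3.85 m → arm 3.85 m, τ = 107.9 × 3.85 = 415.4 N·m clockwise.
Battery pack: 7.2 × 9.81 = 70.63 N down at 5 m → arm 5 m, τ = 70.63 × 5 = 353.1 N·m clockwise.
Weight: 7.8 × 9.81 = 76.52 N down at 7.6 m → arm 7.6 m, τ = 76.52 × 7.6 = 581.6 N·m clockwise.
Net load moment about support A = 1350 N·m clockwise.
Reaction R at support B is upward at 7.7 m, arm 7.7 m → moment R × 7.7 counterclockwise.
Setting net torque to zero: R × 7.7 = 1350 → R = 175 N.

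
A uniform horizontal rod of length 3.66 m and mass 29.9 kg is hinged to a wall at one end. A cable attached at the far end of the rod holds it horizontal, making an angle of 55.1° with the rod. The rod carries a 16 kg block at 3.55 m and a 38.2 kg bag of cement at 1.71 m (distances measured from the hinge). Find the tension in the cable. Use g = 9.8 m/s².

Choose the hinge as the axis so the unknown hinge reaction has zero arm there.
Beam weight: 29.9 × 9.8 = 293 N down at 1.83 m → arm 1.83 m, τ = 293 × 1.83 = 536.2 N·m clockwise.
Block: 16 × 9.8 = 156.8 N down at 3.55 m → arm 3.55 m, τ = 156.8 × 3.55 = 556.6 N·m clockwise.
Bag of cement: 38.2 × 9.8 = 374.4 N down at 1.71 m → arm 1.71 m, τ = 374.4 × 1.71 = 640.2 N·m clockwise.
Total clockwise load moment = 1733 N·m.
The cable tension T acts at 3.66 m; only its component perpendicular to the rod, T sinθ, produces torque. sin 55.1° = 0.8202.
Balancing moments: T × 3.66 × 0.8202 = 1733, giving T = 1733 / 3.002 = 577 N.

T ≈ 577 N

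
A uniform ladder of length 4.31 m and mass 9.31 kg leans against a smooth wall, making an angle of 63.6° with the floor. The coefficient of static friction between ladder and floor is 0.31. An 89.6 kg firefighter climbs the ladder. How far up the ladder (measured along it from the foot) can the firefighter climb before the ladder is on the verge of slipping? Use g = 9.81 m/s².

d ≈ 2.75 m

Take moments about the foot of the ladder.
Ladder weight 9.31×9.81 = 91.33 N acts at 2.155 m along the ladder; its horizontal arm is 2.155·cos63.6° = 0.9582 m → τ = 87.51 N·m clockwise.
Firefighter weight 89.6×9.81 = 879 N at distance d → arm d·cos63.6° → τ = 879·d·0.4446 clockwise.
Wall normal N at the top has arm L sinθ = 3.861 m counterclockwise, so Στ = 0 gives N·3.861 = 87.51 + 390.8·d.
ΣFy = 0 ⇒ N_floor = 970.3 N, so the maximum friction is μ_s·N_floor = 0.31×970.3 = 300.8 N. ΣFx = 0 ⇒ N_wall = f, so at the slipping point N = 300.8 N.
Substituting: 300.8×3.861 = 87.51 + 390.8·d ⇒ d = (1161 − 87.51) / 390.8 = 2.75 m.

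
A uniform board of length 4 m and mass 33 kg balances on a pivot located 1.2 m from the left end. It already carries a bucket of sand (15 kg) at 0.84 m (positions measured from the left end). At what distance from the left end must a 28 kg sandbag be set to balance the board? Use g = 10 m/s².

x ≈ 0.45 m from the left end

Taking torques about the pivot (at 1.2 m from the left end):
Beam weight: 33 × 10 = 330 N down at 2 m → arm 0.8 m, τ = 330 × 0.8 = 264 N·m clockwise.
Bucket of sand: 15 × 10 = 150 N down at 0.84 m → arm 0.36 m, τ = 150 × 0.36 = 54 N·m counterclockwise.
Net moment of existing loads = 210 N·m clockwise.
The sandbag weighs 28 × 10 = 280 N and must supply an equal counterclockwise moment, so its lever arm about the pivot is 210 / 280 = 0.75 m.
That puts it at 1.2 − 0.75 = 0.45 m from the left end.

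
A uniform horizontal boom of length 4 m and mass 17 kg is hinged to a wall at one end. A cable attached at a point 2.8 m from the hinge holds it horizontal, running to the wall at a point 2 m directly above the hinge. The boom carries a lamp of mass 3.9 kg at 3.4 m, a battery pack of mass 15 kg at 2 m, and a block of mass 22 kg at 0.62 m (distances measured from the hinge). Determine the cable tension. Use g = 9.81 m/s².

Sum moments about the hinge (the unknown hinge reaction has zero arm there).
Beam weight: 17 × 9.81 = 166.8 N down at 2 m → arm 2 m, τ = 166.8 × 2 = 333.6 N·m clockwise.
Lamp: 3.9 × 9.81 = 38.26 N down at 3.4 m → arm 3.4 m, τ = 38.26 × 3.4 = 130.1 N·m clockwise.
Battery pack: 15 × 9.81 = 147.2 N down at 2 m → arm 2 m, τ = 147.2 × 2 = 294.4 N·m clockwise.
Block: 22 × 9.81 = 215.8 N down at 0.62 m → arm 0.62 m, τ = 215.8 × 0.62 = 133.8 N·m clockwise.
Total clockwise load moment = 891.9 N·m.
The cable tension T acts at 2.8 m; only its component perpendicular to the boom, T sinθ, produces torque. sinθ = h/√(h²+d²) = 2/√(2²+2.8²) = 0.5812.
Στ = 0 ⇒ T × 2.8 × 0.5812 = 891.9 ⇒ T = 891.9 / 1.627 = 548 N.

T ≈ 548 N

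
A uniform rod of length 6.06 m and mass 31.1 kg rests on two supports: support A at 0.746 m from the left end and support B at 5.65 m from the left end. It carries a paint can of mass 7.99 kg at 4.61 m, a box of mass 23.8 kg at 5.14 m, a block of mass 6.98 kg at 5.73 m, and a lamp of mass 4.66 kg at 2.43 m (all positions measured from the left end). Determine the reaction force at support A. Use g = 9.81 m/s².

R_A ≈ 233 N

Take moments about support B.
Beam weight: 31.1 × 9.81 = 305.1 N down at 3.03 m → arm 2.62 m, τ = 305.1 × 2.62 = 799.4 N·m counterclockwise.
Paint can: 7.99 × 9.81 = 78.38 N down at 4.61 m → arm 1.04 m, τ = 78.38 × 1.04 = 81.52 N·m counterclockwise.
Box: 23.8 × 9.81 = 233.5 N down at 5.14 m → arm 0.51 m, τ = 233.5 × 0.51 = 119.1 N·m counterclockwise.
Block: 6.98 × 9.81 = 68.47 N down at 5.73 m → arm 0.08 m, τ = 68.47 × 0.08 = 5.478 N·m clockwise.
Lamp: 4.66 × 9.81 = 45.71 N down at 2.43 m → arm 3.22 m, τ = 45.71 × 3.22 = 147.2 N·m counterclockwise.
Net load moment about support B = 1142 N·m counterclockwise.
Reaction R at support A is upward at 0.746 m, arm 4.904 m → moment R × 4.904 clockwise.
Setting net torque to zero: R × 4.904 = 1142 → R = 233 N.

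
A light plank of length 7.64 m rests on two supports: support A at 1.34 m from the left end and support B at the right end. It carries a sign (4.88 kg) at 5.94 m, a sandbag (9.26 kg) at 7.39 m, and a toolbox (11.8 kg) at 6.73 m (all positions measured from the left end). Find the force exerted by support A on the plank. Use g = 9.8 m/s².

R_A ≈ 33.2 N

Sum moments about support B (its reaction then has zero moment arm).
Sign: 4.88 × 9.8 = 47.82 N down at 5.94 m → arm 1.7 m, τ = 47.82 × 1.7 = 81.29 N·m counterclockwise.
Sandbag: 9.26 × 9.8 = 90.75 N down at 7.39 m → arm 0.25 m, τ = 90.75 × 0.25 = 22.69 N·m counterclockwise.
Toolbox: 11.8 × 9.8 = 115.6 N down at 6.73 m → arm 0.91 m, τ = 115.6 × 0.91 = 105.2 N·m counterclockwise.
Net load moment about support B = 209.2 N·m counterclockwise.
Reaction R at support A is upward at 1.34 m, arm 6.3 m → moment R × 6.3 clockwise.
Στ = 0 ⇒ R × 6.3 = 209.2 ⇒ R = 33.2 N.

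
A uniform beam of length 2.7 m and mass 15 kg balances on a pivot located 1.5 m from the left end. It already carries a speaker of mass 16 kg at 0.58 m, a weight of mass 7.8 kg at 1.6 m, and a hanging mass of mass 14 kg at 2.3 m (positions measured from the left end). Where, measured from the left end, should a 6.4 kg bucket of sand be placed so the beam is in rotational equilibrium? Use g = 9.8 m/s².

x ≈ 2.28 m from the left end

About the pivot (at 1.5 m from the left end):
Beam weight: 15 × 9.8 = 147 N down at 1.35 m → arm 0.15 m, τ = 147 × 0.15 = 22.05 N·m counterclockwise.
Speaker: 16 × 9.8 = 156.8 N down at 0.58 m → arm 0.92 m, τ = 156.8 × 0.92 = 144.3 N·m counterclockwise.
Weight: 7.8 × 9.8 = 76.44 N down at 1.6 m → arm 0.1 m, τ = 76.44 × 0.1 = 7.644 N·m clockwise.
Hanging mass: 14 × 9.8 = 137.2 N down at 2.3 m → arm 0.8 m, τ = 137.2 × 0.8 = 109.8 N·m clockwise.
Net moment of existing loads = 48.91 N·m counterclockwise.
The bucket of sand weighs 6.4 × 9.8 = 62.72 N and must supply an equal clockwise moment, so its lever arm about the pivot is 48.91 / 62.72 = 0.78 m.
That puts it at 1.5 + 0.78 = 2.28 m from the left end.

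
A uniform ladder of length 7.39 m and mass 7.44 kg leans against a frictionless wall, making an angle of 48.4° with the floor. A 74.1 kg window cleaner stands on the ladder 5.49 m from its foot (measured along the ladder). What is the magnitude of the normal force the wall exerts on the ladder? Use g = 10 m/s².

N_wall ≈ 522 N

Choose the foot of the ladder as the axis so the floor normal and friction both act there and drop out.
Ladder weight 7.44×10 = 74.4 N acts at 3.695 m along the ladder; its horizontal arm is 3.695·cos48.4° = 2.453 m → τ = 182.5 N·m clockwise.
Window cleaner: 74.1×10 = 741 N at 5.49 m → arm 3.645 m → τ = 2701 N·m clockwise.
Wall normal N acts horizontally at the top; its moment arm is the height L sinθ = 7.39·sin48.4° = 5.526 m, counterclockwise.
Setting net torque to zero: N × 5.526 = 2884 → N = 522 N.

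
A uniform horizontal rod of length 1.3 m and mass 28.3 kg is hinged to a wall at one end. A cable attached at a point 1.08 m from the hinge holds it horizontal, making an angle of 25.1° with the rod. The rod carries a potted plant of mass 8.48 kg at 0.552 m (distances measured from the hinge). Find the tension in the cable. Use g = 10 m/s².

T ≈ 504 N

Take moments about the hinge.
Beam weight: 28.3 × 10 = 283 N down at 0.65 m → arm 0.65 m, τ = 283 × 0.65 = 184 N·m clockwise.
Potted plant: 8.48 × 10 = 84.8 N down at 0.552 m → arm 0.552 m, τ = 84.8 × 0.552 = 46.81 N·m clockwise.
Total clockwise load moment = 230.8 N·m.
The cable tension T acts at 1.08 m; only its component perpendicular to the rod, T sinθ, produces torque. sin 25.1° = 0.4242.
Setting net torque to zero: T × 1.08 × 0.4242 = 230.8 → T = 230.8 / 0.4581 = 504 N.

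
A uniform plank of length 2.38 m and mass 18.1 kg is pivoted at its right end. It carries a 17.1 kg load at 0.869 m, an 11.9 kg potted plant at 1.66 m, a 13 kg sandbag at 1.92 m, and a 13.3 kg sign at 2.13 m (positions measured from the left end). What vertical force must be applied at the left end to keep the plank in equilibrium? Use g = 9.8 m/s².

F ≈ 269 N

Take moments about the right end.
Beam weight: 18.1 × 9.8 = 177.4 N down at 1.19 m → arm 1.19 m, τ = 177.4 × 1.19 = 211.1 N·m counterclockwise.
Load: 17.1 × 9.8 = 167.6 N down at 0.869 m → arm 1.511 m, τ = 167.6 × 1.511 = 253.2 N·m counterclockwise.
Potted plant: 11.9 × 9.8 = 116.6 N down at 1.66 m → arm 0.72 m, τ = 116.6 × 0.72 = 83.95 N·m counterclockwise.
Sandbag: 13 × 9.8 = 127.4 N down at 1.92 m → arm 0.46 m, τ = 127.4 × 0.46 = 58.6 N·m counterclockwise.
Sign: 13.3 × 9.8 = 130.3 N down at 2.13 m → arm 0.25 m, τ = 130.3 × 0.25 = 32.58 N·m counterclockwise.
Net moment of the loads = 639.4 N·m counterclockwise.
The upward force F acts at the left end, arm 2.38 m, giving F × 2.38 clockwise.
Balancing moments: F × 2.38 = 639.4, giving F = 639.4 / 2.38 = 269 N.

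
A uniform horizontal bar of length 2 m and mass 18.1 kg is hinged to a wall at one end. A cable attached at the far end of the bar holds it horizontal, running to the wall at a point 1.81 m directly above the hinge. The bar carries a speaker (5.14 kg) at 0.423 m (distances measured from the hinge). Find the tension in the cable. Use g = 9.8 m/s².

Sum moments about the hinge (the unknown hinge reaction has zero arm there).
Beam weight: 18.1 × 9.8 = 177.4 N down at 1 m → arm 1 m, τ = 177.4 × 1 = 177.4 N·m clockwise.
Speaker: 5.14 × 9.8 = 50.37 N down at 0.423 m → arm 0.423 m, τ = 50.37 × 0.423 = 21.31 N·m clockwise.
Total clockwise load moment = 198.7 N·m.
The cable tension T acts at 2 m; only its component perpendicular to the bar, T sinθ, produces torque. sinθ = h/√(h²+d²) = 1.81/√(1.81²+2²) = 0.671.
For rotational equilibrium, T × 2 × 0.671 = 198.7, so T = 198.7 / 1.342 = 148 N.

T ≈ 148 N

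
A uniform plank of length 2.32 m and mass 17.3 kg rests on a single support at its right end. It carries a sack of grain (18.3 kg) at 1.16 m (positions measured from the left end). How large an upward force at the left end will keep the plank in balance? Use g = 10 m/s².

F ≈ 178 N

Take moments about the right end.
Beam weight: 17.3 × 10 = 173 N down at 1.16 m → arm 1.16 m, τ = 173 × 1.16 = 200.7 N·m counterclockwise.
Sack of grain: 18.3 × 10 = 183 N down at 1.16 m → arm 1.16 m, τ = 183 × 1.16 = 212.3 N·m counterclockwise.
Net moment of the loads = 413 N·m counterclockwise.
The upward force F acts at the left end, arm 2.32 m, giving F × 2.32 clockwise.
Setting net torque to zero: F × 2.32 = 413 → F = 413 / 2.32 = 178 N.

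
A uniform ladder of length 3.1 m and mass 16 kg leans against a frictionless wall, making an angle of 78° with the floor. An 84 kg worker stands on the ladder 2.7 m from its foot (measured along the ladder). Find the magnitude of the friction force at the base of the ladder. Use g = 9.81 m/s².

About the foot of the ladder:
Ladder weight 16×9.81 = 157 N acts at 1.55 m along the ladder; its horizontal arm is 1.55·cos78° = 0.3223 m → τ = 50.6 N·m clockwise.
Worker: 84×9.81 = 824 N at 2.7 m → arm 0.5614 m → τ = 462.6 N·m clockwise.
Wall normal N acts horizontally at the top; its moment arm is the height L sinθ = 3.1·sin78° = 3.032 m, counterclockwise.
Balancing moments: N × 3.032 = 513.2, giving N = 169 N.
ΣFx = 0: friction at the foot balances the wall's push, so f = N_wall = 169 N.

f ≈ 169 N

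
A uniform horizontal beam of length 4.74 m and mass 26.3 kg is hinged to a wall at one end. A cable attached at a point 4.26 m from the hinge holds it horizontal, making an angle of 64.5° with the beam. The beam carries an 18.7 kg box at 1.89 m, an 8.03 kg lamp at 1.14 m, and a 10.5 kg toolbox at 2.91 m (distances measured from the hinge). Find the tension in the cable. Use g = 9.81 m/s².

T ≈ 351 N

Taking torques about the hinge:
Beam weight: 26.3 × 9.81 = 258 N down at 2.37 m → arm 2.37 m, τ = 258 × 2.37 = 611.5 N·m clockwise.
Box: 18.7 × 9.81 = 183.4 N down at 1.89 m → arm 1.89 m, τ = 183.4 × 1.89 = 346.6 N·m clockwise.
Lamp: 8.03 × 9.81 = 78.77 N down at 1.14 m → arm 1.14 m, τ = 78.77 × 1.14 = 89.8 N·m clockwise.
Toolbox: 10.5 × 9.81 = 103 N down at 2.91 m → arm 2.91 m, τ = 103 × 2.91 = 299.7 N·m clockwise.
Total clockwise load moment = 1348 N·m.
The cable tension T acts at 4.26 m; only its component perpendicular to the beam, T sinθ, produces torque. sin 64.5° = 0.9026.
Balancing moments: T × 4.26 × 0.9026 = 1348, giving T = 1348 / 3.845 = 351 N.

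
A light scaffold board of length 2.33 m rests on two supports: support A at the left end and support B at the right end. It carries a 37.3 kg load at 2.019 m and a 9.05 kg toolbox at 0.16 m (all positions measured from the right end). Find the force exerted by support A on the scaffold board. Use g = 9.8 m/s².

R_A ≈ 323 N

Sum moments about support B (its reaction then has zero moment arm).
Load: 37.3 × 9.8 = 365.5 N down at 2.019 m → arm 2.019 m, τ = 365.5 × 2.019 = 737.9 N·m counterclockwise.
Toolbox: 9.05 × 9.8 = 88.69 N down at 0.16 m → arm 0.16 m, τ = 88.69 × 0.16 = 14.19 N·m counterclockwise.
Net load moment about support B = 752.1 N·m counterclockwise.
Reaction R at support A is upward at 2.33 m, arm 2.33 m → moment R × 2.33 clockwise.
Setting net torque to zero: R × 2.33 = 752.1 → R = 323 N.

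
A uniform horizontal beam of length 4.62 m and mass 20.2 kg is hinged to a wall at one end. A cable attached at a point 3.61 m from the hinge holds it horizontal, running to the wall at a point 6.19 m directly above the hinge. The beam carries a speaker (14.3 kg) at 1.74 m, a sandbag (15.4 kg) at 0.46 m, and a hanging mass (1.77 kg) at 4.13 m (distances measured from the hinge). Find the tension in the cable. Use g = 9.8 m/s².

Taking torques about the hinge:
Beam weight: 20.2 × 9.8 = 198 N down at 2.31 m → arm 2.31 m, τ = 198 × 2.31 = 457.4 N·m clockwise.
Speaker: 14.3 × 9.8 = 140.1 N down at 1.74 m → arm 1.74 m, τ = 140.1 × 1.74 = 243.8 N·m clockwise.
Sandbag: 15.4 × 9.8 = 150.9 N down at 0.46 m → arm 0.46 m, τ = 150.9 × 0.46 = 69.41 N·m clockwise.
Hanging mass: 1.77 × 9.8 = 17.35 N down at 4.13 m → arm 4.13 m, τ = 17.35 × 4.13 = 71.66 N·m clockwise.
Total clockwise load moment = 842.3 N·m.
The cable tension T acts at 3.61 m; only its component perpendicular to the beam, T sinθ, produces torque. sinθ = h/√(h²+d²) = 6.19/√(6.19²+3.61²) = 0.8638.
Στ = 0 ⇒ T × 3.61 × 0.8638 = 842.3 ⇒ T = 842.3 / 3.118 = 270 N.

T ≈ 270 N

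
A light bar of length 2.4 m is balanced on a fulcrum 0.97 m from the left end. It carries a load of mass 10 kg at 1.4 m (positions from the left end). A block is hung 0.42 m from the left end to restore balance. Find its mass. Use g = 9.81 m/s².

Choose the fulcrum (at 0.97 m from the left end) as the axis so the support reaction has zero arm there.
Load: 10 × 9.81 = 98.1 N down at 1.4 m → arm 0.43 m, τ = 98.1 × 0.43 = 42.18 N·m clockwise.
Net moment of known loads = 42.18 N·m clockwise.
An unknown mass m at 0.42 m has arm 0.55 m; its moment is m·g·0.55 counterclockwise.
Στ = 0 ⇒ m × 9.81 × 0.55 = 42.18 ⇒ m = 42.18 / (9.81 × 0.55) = 7.82 kg.

m ≈ 7.82 kg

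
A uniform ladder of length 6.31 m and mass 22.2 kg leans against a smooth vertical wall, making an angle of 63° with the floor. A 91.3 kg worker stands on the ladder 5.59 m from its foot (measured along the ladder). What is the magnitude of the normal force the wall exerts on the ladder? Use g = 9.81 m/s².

About the foot of the ladder:
Ladder weight 22.2×9.81 = 217.8 N acts at 3.155 m along the ladder; its horizontal arm is 3.155·cos63° = 1.432 m → τ = 311.9 N·m clockwise.
Worker: 91.3×9.81 = 895.7 N at 5.59 m → arm 2.538 m → τ = 2273 N·m clockwise.
Wall normal N acts horizontally at the top; its moment arm is the height L sinθ = 6.31·sin63° = 5.622 m, counterclockwise.
For rotational equilibrium, N × 5.622 = 2585, so N = 460 N.

N_wall ≈ 460 N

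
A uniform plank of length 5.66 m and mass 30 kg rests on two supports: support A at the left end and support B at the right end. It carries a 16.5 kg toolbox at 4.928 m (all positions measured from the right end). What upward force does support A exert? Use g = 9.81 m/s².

R_A ≈ 288 N

Take moments about support B.
Beam weight: 30 × 9.81 = 294.3 N down at 2.83 m → arm 2.83 m, τ = 294.3 × 2.83 = 832.9 N·m counterclockwise.
Toolbox: 16.5 × 9.81 = 161.9 N down at 4.928 m → arm 4.928 m, τ = 161.9 × 4.928 = 797.8 N·m counterclockwise.
Net load moment about support B = 1631 N·m counterclockwise.
Reaction R at support A is upward at 5.66 m, arm 5.66 m → moment R × 5.66 clockwise.
For rotational equilibrium, R × 5.66 = 1631, so R = 288 N.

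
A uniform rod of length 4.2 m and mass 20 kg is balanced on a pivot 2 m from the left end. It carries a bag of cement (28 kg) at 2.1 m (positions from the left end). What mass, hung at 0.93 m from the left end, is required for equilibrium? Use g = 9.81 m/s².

m ≈ 4.49 kg

Taking torques about the pivot (at 2 m from the left end):
Beam weight: 20 × 9.81 = 196.2 N down at 2.1 m → arm 0.1 m, τ = 196.2 × 0.1 = 19.62 N·m clockwise.
Bag of cement: 28 × 9.81 = 274.7 N down at 2.1 m → arm 0.1 m, τ = 274.7 × 0.1 = 27.47 N·m clockwise.
Net moment of known loads = 47.09 N·m clockwise.
An unknown mass m at 0.93 m has arm 1.07 m; its moment is m·g·1.07 counterclockwise.
Στ = 0 ⇒ m × 9.81 × 1.07 = 47.09 ⇒ m = 47.09 / (9.81 × 1.07) = 4.49 kg.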